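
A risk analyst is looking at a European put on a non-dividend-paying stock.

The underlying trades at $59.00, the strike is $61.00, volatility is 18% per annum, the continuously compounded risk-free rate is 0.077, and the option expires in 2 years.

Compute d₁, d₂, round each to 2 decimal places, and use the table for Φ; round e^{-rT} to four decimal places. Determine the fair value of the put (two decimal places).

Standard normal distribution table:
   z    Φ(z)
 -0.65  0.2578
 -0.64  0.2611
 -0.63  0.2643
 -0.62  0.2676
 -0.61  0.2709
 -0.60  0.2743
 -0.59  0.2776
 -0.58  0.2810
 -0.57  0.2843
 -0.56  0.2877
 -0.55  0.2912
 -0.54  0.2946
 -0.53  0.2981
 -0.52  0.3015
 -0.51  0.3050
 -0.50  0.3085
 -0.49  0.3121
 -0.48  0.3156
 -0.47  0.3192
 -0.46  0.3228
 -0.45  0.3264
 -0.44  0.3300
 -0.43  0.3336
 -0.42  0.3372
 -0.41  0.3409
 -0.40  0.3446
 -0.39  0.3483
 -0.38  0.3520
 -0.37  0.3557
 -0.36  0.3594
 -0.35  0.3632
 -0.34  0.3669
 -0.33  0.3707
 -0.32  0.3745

$2.81

T = 2;  σ√T = 0.2546
d₁ = [ln(59/61) + (0.077 + ½·0.18²)·2] / (σ√T) = (-0.0333 + 0.1864) / 0.2546 = 0.6013 → 0.60
d₂ = 0.6013 − 0.2546 = 0.3467 → 0.35
exp(−rT) = exp(−0.077·2) = 0.8573
P = 61·0.8573·N(-0.35) − 59·N(-0.60) = 61·0.8573·0.3632 − 59·0.2743 = 18.9937 − 16.1837 = 2.8100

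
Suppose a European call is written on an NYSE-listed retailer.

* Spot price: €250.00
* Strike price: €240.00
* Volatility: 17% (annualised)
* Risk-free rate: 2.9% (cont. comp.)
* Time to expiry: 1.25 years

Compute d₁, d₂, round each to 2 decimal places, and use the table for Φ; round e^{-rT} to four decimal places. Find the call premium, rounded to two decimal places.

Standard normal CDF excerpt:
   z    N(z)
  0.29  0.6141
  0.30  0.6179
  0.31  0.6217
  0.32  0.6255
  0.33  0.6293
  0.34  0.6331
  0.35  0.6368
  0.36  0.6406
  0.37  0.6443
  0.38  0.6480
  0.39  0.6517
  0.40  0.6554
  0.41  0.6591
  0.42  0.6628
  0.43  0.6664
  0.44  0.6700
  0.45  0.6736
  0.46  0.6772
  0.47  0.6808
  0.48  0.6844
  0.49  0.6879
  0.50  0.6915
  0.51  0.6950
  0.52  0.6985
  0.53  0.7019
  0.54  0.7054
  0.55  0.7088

σ√T = 0.17·√1.25 = 0.1901
d₁ = [ln(250/240) + (0.029 + 0.17²/2)·1.25] / 0.1901 = [0.0408 + 0.0543] / 0.1901 = 0.5005 → 0.50
d₂ = d₁ − σ√T = 0.5005 − 0.1901 = 0.3105 → 0.31
e^(−rT) = e^(−0.029·1.25) = 0.9644
N(d₁) = N(0.50) = 0.6915;  N(d₂) = N(0.31) = 0.6217
C = 250·0.6915 − 240·0.9644·0.6217 = 172.8750 − 143.8962 = 28.9788

€28.98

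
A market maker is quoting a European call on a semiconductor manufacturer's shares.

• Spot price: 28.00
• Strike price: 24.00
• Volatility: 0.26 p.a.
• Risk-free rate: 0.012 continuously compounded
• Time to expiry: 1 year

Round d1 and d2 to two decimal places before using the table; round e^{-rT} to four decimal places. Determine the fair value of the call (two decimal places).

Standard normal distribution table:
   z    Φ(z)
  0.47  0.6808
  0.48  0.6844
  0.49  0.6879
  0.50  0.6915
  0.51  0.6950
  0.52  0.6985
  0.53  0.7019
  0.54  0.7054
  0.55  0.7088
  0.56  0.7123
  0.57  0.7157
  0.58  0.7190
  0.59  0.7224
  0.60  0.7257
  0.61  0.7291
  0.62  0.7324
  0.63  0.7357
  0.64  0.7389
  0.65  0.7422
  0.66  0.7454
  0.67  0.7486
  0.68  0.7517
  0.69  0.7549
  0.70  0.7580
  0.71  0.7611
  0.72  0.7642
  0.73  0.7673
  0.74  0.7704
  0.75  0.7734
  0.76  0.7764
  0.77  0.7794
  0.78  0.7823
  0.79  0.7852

T = 1;  σ√T = 0.2600
d₁ = [ln(28/24) + (0.012 + 0.26²/2)·1] / 0.2600 = [0.1542 + 0.0458] / 0.2600 = 0.7690 → 0.77
d₂ = d₁ − σ√T = 0.7690 − 0.2600 = 0.5090 → 0.51
exp(−rT) = exp(−0.012·1) = 0.9881
N(d₁) = N(0.77) = 0.7794;  N(d₂) = N(0.51) = 0.6950
C = 28·0.7794 − 24·0.9881·0.6950 = 21.8232 − 16.4815 = 5.3417

5.34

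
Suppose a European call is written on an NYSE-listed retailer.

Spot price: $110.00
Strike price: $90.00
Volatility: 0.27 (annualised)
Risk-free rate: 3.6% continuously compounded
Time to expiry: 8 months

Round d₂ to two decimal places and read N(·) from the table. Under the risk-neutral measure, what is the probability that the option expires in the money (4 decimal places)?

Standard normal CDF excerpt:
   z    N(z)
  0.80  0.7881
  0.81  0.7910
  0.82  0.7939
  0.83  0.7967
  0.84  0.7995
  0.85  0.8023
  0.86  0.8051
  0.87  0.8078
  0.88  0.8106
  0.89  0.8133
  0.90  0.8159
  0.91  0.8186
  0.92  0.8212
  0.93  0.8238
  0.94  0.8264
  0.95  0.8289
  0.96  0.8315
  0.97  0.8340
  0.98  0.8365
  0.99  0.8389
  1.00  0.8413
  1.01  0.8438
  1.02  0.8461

σ√T = 0.27·√0.6667 = 0.2205
d₁ = [ln(110/90) + (0.036 + 0.27²/2)·0.6667] / 0.2205 = [0.2007 + 0.0483] / 0.2205 = 1.1294 → 1.13
d₂ = d₁ − σ√T = 1.1294 − 0.2205 = 0.9089 → 0.91
Pr(exercise) under Q = N(d₂) = 0.8186

0.8186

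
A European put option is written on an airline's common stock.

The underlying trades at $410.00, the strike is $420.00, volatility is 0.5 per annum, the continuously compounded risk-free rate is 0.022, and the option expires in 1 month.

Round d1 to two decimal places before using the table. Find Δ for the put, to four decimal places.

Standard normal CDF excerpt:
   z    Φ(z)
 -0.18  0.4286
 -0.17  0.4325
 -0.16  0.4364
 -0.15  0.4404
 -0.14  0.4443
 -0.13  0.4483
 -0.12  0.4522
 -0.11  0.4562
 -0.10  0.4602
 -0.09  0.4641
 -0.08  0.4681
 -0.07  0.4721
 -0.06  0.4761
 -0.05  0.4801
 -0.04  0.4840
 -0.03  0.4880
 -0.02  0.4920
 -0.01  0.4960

T = 0.08333;  σ√T = 0.1443
ln(S/K) + (r + σ²/2)T = ln(410/420) + (0.022 + 0.5²/2)·0.08333 = -0.0241 + 0.0122 = -0.0118
d₁ = -0.0118 / 0.1443 = -0.0821 ⇒ -0.08
N(d₁) = N(-0.08) = 0.4681
Δ_put = N(d₁) − 1 = 0.4681 − 1 = -0.5319

-0.5319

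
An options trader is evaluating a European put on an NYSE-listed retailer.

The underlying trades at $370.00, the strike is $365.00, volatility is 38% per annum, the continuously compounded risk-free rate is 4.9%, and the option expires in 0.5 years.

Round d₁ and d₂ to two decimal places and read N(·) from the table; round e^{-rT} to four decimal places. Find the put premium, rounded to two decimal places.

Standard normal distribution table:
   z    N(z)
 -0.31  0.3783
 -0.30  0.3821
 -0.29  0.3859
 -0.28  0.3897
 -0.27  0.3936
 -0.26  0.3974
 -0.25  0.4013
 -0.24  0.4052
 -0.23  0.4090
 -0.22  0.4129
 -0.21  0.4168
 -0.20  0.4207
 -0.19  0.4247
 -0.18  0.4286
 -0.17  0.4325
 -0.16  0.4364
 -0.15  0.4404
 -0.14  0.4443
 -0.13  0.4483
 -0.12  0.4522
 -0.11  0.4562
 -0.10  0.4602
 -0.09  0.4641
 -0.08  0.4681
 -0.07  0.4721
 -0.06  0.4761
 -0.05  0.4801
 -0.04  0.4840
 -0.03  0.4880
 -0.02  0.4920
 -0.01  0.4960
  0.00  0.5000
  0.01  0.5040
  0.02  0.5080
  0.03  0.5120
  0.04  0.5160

$32.47

σ√T = 0.38·√0.5 = 0.2687
d₁ = [ln(370/365) + (0.049 + ½·0.38²)·0.5] / (σ√T) = (0.0136 + 0.0606) / 0.2687 = 0.2762 ⇒ 0.28
d₂ = 0.2762 − 0.2687 = 0.0075 ⇒ 0.01
exp(−rT) = exp(−0.049·0.5) = 0.9758
N(−d₂) = N(-0.01) = 0.4960;  N(−d₁) = N(-0.28) = 0.3897
P = 365·0.9758·0.4960 − 370·0.3897 = 176.6588 − 144.1890 = 32.4698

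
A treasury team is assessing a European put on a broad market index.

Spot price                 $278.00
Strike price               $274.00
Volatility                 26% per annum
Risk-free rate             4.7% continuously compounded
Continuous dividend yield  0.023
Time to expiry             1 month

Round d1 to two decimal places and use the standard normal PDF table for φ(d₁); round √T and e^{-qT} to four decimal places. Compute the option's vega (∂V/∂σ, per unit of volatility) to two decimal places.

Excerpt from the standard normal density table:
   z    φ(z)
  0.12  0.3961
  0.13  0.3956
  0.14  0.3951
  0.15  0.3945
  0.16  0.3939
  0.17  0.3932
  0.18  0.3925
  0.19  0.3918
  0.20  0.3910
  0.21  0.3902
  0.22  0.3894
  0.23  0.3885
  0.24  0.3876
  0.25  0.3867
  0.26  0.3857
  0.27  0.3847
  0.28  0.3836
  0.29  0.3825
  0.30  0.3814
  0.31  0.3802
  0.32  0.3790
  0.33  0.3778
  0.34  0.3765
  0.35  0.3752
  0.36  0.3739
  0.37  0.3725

30.90

σ√T = 0.26·√0.08333 = 0.0751
d₁ = [ln(278/274) + (0.047 − 0.023 + 0.26²/2)·0.08333] / 0.0751 = [0.0145 + 0.0048] / 0.0751 = 0.2573 ⇒ 0.26
√T = √0.08333 = 0.2887
φ(d₁) = φ(0.26) = 0.3857
exp(−qT) = exp(−0.023·0.08333) = 0.9981
vega = S·exp(−qT)·φ(d₁)·√T = 278·0.9981·0.3857·0.2887 = 30.8969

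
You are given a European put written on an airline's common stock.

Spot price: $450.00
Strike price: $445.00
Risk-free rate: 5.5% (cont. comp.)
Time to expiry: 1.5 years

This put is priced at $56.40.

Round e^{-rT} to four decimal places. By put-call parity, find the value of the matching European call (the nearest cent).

e^(−rT) = e^(−0.055·1.5) = 0.9208
Put-call parity: C − P = S − K·e^(−rT) = 450 − 445·0.9208 = 450 − 409.7560 = 40.2440
C = P + (C − P) = 56.40 + (40.2440) = 96.6440

$96.64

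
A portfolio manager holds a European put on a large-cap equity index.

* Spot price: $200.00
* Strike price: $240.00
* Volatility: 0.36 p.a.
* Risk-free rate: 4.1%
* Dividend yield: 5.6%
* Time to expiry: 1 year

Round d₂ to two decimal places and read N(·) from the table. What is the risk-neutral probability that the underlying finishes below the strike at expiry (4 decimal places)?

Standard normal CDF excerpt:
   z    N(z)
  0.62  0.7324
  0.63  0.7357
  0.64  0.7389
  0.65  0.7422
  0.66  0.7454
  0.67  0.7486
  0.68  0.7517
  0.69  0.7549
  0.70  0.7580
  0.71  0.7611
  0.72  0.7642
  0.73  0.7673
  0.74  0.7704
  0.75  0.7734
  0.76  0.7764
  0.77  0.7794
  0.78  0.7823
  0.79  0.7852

T = 1;  σ√T = 0.3600
d₁ = [ln(200/240) + (0.041 − 0.056 + ½·0.36²)·1] / (σ√T) = (-0.1823 + 0.0498) / 0.3600 = -0.3681 → -0.37
d₂ = -0.3681 − 0.3600 = -0.7281 → -0.73
Pr(exercise) under Q = N(−d₂) = N(0.73) = 0.7673

0.7673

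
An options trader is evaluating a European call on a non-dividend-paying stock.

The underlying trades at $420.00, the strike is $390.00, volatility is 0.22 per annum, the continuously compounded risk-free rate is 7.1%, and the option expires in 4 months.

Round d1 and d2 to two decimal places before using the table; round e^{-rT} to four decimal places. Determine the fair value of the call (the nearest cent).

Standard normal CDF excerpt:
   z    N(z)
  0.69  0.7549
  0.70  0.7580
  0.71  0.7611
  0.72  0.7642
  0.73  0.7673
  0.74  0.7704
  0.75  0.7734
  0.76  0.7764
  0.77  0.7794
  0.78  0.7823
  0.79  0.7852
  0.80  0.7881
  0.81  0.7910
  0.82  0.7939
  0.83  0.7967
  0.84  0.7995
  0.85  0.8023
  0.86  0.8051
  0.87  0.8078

T = 0.3333;  σ√T = 0.1270
d₁ = [ln(420/390) + (0.071 + 0.22²/2)·0.3333] / 0.1270 = [0.0741 + 0.0317] / 0.1270 = 0.8333 ≈ 0.83
d₂ = d₁ − σ√T = 0.8333 − 0.1270 = 0.7063 ≈ 0.71
exp(−rT) = exp(−0.071·0.3333) = 0.9766
N(d₁) = N(0.83) = 0.7967;  N(d₂) = N(0.71) = 0.7611
C = 420·0.7967 − 390·0.9766·0.7611 = 334.6140 − 289.8832 = 44.7308

$44.73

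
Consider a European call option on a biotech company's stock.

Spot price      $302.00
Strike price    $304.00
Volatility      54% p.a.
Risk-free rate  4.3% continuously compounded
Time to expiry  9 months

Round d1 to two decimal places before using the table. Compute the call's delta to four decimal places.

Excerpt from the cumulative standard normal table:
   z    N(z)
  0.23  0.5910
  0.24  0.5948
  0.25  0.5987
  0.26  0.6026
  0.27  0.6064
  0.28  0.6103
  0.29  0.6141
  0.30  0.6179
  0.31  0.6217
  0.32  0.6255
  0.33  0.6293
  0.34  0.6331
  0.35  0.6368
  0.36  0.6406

σ√T = 0.54 × 0.8660 = 0.4677
d₁ = [ln(302/304) + (0.043 + 0.54²/2)·0.75] / 0.4677 = [-0.0066 + 0.1416] / 0.4677 = 0.2887 ≈ 0.29
N(d₁) = N(0.29) = 0.6141
Δ_call = N(d₁) = 0.6141

0.6141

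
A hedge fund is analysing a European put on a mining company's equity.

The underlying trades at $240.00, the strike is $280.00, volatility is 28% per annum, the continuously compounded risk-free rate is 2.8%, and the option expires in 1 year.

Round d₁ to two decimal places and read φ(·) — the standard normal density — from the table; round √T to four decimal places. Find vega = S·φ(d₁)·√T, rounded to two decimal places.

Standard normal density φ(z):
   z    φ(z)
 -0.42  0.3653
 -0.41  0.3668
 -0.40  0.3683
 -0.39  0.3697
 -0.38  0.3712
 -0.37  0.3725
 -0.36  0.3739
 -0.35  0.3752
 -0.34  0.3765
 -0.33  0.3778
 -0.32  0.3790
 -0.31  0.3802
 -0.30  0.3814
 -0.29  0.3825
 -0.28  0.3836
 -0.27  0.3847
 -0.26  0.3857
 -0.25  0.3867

σ√T = 0.28 × 1.0000 = 0.2800
d₁ = [ln(240/280) + (0.028 + ½·0.28²)·1] / (σ√T) = (-0.1542 + 0.0672) / 0.2800 = -0.3105 which rounds to -0.31
√T = √1 = 1.0000
φ(d₁) = φ(-0.31) = 0.3802
vega = S·φ(d₁)·√T = 240·0.3802·1.0000 = 91.2480

91.25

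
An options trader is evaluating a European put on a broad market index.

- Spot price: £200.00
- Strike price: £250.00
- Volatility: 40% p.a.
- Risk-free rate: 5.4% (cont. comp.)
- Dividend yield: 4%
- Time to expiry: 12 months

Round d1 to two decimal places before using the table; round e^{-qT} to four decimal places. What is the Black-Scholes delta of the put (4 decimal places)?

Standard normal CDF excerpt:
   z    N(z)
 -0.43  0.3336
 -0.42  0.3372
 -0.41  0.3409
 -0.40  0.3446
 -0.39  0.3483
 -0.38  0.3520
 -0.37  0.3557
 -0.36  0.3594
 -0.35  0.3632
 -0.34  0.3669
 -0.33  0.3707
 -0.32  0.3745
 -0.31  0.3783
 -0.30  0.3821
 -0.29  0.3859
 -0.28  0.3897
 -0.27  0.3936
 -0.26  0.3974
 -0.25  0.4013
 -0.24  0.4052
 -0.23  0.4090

-0.6010

T = 1;  σ√T = 0.4000
d₁ = [ln(200/250) + (0.054 − 0.04 + 0.4²/2)·1] / 0.4000 = [-0.2231 + 0.0940] / 0.4000 = -0.3229 ≈ -0.32
N(d₁) = N(-0.32) = 0.3745
Δ_put = e^(−qT)·(N(d₁) − 1) = 0.9608·(0.3745 − 1) = -0.6010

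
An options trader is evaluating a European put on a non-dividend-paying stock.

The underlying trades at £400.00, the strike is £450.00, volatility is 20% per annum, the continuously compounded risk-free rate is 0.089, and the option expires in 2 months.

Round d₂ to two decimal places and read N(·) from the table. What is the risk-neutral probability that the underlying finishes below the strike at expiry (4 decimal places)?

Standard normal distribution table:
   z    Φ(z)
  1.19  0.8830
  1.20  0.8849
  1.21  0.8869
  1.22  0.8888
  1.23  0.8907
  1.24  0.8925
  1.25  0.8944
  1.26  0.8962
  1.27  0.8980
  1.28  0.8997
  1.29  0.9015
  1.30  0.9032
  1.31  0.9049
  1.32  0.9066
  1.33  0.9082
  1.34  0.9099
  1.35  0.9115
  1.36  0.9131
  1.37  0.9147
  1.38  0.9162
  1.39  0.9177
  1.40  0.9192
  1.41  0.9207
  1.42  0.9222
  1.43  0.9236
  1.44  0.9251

σ√T = 0.2 × 0.4082 = 0.0816
d₁ = [ln(400/450) + (0.089 + ½·0.2²)·0.1667] / (σ√T) = (-0.1178 + 0.0182) / 0.0816 = -1.2200 ⇒ -1.22
d₂ = -1.2200 − 0.0816 = -1.3017 ⇒ -1.30
Pr(exercise) under Q = N(−d₂) = N(1.30) = 0.9032

0.9032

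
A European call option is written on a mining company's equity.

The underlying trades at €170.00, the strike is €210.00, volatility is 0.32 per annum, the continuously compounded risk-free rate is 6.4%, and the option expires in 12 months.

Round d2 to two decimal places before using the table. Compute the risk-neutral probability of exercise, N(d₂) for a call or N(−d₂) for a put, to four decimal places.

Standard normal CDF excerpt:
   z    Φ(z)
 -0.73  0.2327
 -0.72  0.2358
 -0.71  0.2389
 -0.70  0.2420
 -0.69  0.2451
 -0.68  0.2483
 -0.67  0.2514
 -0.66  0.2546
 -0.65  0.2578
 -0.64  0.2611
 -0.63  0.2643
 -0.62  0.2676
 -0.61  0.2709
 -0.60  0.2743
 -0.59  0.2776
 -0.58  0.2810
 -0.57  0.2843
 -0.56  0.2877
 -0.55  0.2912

T = 1;  σ√T = 0.3200
ln(S/K) + (r + σ²/2)T = ln(170/210) + (0.064 + 0.32²/2)·1 = -0.2113 + 0.1152 = -0.0961
d₁ = -0.0961 / 0.3200 = -0.3003 ⇒ -0.30
d₂ = d₁ − σ√T = -0.3003 − 0.3200 = -0.6203 ⇒ -0.62
Pr(exercise) under Q = N(d₂) = 0.2676

0.2676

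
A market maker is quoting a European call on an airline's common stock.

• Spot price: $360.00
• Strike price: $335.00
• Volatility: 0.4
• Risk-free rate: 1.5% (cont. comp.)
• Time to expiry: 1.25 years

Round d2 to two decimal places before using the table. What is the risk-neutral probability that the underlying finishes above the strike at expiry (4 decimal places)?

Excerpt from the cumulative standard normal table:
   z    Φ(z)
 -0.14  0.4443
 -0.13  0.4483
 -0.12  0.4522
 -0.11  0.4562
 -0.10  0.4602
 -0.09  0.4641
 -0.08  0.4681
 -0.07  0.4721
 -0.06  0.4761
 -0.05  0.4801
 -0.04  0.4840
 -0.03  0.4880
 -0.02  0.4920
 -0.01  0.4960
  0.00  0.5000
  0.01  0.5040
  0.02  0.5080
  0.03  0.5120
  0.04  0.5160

0.4920

σ√T = 0.4 × 1.1180 = 0.4472
ln(S/K) + (r + σ²/2)T = ln(360/335) + (0.015 + 0.4²/2)·1.25 = 0.0720 + 0.1188 = 0.1907
d₁ = 0.1907 / 0.4472 = 0.4265 ≈ 0.43
d₂ = d₁ − σ√T = 0.4265 − 0.4472 = -0.0207 ≈ -0.02
Risk-neutral Pr[S_T > K] = N(d₂) = N(-0.02) = 0.4920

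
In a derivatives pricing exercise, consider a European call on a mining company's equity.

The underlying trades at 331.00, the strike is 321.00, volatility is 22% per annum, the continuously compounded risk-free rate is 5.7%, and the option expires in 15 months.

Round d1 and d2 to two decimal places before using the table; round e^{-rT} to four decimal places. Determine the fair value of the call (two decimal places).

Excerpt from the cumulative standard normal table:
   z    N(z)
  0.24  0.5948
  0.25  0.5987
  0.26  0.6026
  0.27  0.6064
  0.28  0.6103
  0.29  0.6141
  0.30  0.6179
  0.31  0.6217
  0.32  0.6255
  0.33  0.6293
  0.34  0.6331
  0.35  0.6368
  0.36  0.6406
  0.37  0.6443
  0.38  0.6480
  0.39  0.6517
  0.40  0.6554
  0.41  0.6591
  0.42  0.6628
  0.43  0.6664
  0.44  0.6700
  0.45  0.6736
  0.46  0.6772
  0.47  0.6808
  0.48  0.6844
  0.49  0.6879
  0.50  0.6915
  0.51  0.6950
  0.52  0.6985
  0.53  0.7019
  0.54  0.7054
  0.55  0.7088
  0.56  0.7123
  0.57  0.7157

49.92

σ√T = 0.22·√1.25 = 0.2460
d₁ = [ln(331/321) + (0.057 + ½·0.22²)·1.25] / (σ√T) = (0.0307 + 0.1015) / 0.2460 = 0.5374 ≈ 0.54
d₂ = 0.5374 − 0.2460 = 0.2914 ≈ 0.29
exp(−rT) = exp(−0.057·1.25) = 0.9312
N(d₁) = N(0.54) = 0.7054;  N(d₂) = N(0.29) = 0.6141
C = 331·0.7054 − 321·0.9312·0.6141 = 233.4874 − 183.5638 = 49.9236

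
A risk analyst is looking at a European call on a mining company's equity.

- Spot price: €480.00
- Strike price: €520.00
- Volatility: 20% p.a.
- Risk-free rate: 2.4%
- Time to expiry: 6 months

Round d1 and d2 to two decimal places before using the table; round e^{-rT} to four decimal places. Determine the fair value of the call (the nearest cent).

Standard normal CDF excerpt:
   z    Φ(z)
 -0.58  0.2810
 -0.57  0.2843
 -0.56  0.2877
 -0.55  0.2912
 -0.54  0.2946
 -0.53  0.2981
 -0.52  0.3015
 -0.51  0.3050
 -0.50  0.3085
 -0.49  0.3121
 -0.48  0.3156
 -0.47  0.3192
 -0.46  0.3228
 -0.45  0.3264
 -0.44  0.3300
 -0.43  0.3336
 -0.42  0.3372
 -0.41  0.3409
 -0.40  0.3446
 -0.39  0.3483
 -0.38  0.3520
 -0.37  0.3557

σ√T = 0.2·√0.5 = 0.1414
d₁ = [ln(480/520) + (0.024 + 0.2²/2)·0.5] / 0.1414 = [-0.0800 + 0.0220] / 0.1414 = -0.4104 ≈ -0.41
d₂ = d₁ − σ√T = -0.4104 − 0.1414 = -0.5518 ≈ -0.55
e^(−rT) = e^(−0.024·0.5) = 0.9881
N(d₁) = N(-0.41) = 0.3409;  N(d₂) = N(-0.55) = 0.2912
C = 480·0.3409 − 520·0.9881·0.2912 = 163.6320 − 149.6221 = 14.0099

€14.01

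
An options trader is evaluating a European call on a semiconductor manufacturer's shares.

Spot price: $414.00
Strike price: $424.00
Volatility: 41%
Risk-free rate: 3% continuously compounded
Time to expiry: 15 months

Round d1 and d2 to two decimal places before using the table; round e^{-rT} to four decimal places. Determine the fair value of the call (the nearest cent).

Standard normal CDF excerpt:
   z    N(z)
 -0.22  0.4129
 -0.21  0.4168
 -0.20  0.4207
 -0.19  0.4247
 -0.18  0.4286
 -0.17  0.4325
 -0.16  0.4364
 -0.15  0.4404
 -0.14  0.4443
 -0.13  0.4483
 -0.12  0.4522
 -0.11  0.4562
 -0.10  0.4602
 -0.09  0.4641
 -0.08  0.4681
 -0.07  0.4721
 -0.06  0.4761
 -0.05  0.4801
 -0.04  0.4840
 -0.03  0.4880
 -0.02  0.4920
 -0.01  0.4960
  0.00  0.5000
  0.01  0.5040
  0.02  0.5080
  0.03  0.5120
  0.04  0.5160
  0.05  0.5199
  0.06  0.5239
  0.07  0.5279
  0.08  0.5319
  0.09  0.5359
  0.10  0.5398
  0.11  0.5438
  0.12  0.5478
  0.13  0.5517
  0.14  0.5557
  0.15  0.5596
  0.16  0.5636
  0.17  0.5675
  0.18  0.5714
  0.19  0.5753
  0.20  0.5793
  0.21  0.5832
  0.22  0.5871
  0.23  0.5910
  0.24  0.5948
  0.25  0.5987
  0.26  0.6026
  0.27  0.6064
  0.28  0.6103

$77.66

T = 1.25;  σ√T = 0.4584
d₁ = [ln(414/424) + (0.03 + 0.41²/2)·1.25] / 0.4584 = [-0.0239 + 0.1426] / 0.4584 = 0.2589 → 0.26
d₂ = d₁ − σ√T = 0.2589 − 0.4584 = -0.1995 → -0.20
e^(−rT) = e^(−0.03·1.25) = 0.9632
C = 414·N(0.26) − 424·0.9632·N(-0.20) = 414·0.6026 − 424·0.9632·0.4207 = 249.4764 − 171.8125 = 77.6639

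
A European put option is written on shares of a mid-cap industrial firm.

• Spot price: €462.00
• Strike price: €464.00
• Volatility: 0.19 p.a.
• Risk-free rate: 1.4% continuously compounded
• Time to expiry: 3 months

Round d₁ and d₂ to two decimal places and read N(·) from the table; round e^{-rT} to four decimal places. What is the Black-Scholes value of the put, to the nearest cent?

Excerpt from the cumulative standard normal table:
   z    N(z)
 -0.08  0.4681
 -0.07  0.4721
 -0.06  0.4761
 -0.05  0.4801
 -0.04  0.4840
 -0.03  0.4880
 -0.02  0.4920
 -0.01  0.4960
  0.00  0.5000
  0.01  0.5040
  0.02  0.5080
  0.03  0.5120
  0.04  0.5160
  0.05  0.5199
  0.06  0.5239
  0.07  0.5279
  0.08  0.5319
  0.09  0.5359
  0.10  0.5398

T = 0.25;  σ√T = 0.0950
d₁ = [ln(462/464) + (0.014 + 0.19²/2)·0.25] / 0.0950 = [-0.0043 + 0.0080] / 0.0950 = 0.0389 which rounds to 0.04
d₂ = d₁ − σ√T = 0.0389 − 0.0950 = -0.0561 which rounds to -0.06
e^(−rT) = e^(−0.014·0.25) = 0.9965
N(−d₂) = N(0.06) = 0.5239;  N(−d₁) = N(-0.04) = 0.4840
P = 464·0.9965·0.5239 − 462·0.4840 = 242.2388 − 223.6080 = 18.6308

€18.63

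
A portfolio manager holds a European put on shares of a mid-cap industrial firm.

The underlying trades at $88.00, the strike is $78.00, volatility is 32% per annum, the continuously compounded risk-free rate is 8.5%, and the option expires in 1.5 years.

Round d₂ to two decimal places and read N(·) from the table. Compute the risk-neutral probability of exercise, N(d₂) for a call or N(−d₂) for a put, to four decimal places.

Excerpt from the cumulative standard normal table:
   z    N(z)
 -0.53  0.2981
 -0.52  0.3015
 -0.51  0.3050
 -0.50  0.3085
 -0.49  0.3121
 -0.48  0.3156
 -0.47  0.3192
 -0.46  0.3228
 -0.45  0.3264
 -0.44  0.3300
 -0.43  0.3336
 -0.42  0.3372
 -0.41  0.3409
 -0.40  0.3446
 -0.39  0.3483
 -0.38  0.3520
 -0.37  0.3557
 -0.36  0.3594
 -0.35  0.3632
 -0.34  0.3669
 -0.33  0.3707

T = 1.5;  σ√T = 0.3919
d₁ = [ln(88/78) + (0.085 + 0.32²/2)·1.5] / 0.3919 = [0.1206 + 0.2043] / 0.3919 = 0.8291 which rounds to 0.83
d₂ = d₁ − σ√T = 0.8291 − 0.3919 = 0.4372 which rounds to 0.44
Pr(exercise) under Q = N(−d₂) = N(-0.44) = 0.3300

0.3300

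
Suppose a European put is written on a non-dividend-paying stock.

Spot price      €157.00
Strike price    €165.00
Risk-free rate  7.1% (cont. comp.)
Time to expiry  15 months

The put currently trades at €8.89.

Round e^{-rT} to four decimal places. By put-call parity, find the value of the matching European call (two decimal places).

€14.90

e^(−rT) = e^(−0.071·1.25) = 0.9151
Put-call parity: C − P = S − K·e^(−rT) = 157 − 165·0.9151 = 157 − 150.9915 = 6.0085
C = P + (C − P) = 8.89 + (6.0085) = 14.8985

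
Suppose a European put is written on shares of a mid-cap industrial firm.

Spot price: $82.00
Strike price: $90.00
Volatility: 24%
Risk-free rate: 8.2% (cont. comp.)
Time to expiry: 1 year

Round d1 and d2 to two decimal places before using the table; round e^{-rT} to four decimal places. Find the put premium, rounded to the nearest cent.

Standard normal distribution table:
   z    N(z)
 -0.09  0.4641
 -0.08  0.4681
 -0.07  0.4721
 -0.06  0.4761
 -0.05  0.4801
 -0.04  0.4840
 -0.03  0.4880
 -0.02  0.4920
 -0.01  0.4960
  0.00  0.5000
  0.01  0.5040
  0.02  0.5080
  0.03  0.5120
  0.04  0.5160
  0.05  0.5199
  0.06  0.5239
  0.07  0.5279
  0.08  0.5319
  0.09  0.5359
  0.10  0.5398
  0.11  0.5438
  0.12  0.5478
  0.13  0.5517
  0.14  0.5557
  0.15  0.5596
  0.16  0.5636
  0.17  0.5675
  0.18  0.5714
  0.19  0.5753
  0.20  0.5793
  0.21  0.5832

$8.34

σ√T = 0.24·√1 = 0.2400
d₁ = [ln(82/90) + (0.082 + 0.24²/2)·1] / 0.2400 = [-0.0931 + 0.1108] / 0.2400 = 0.0738 which rounds to 0.07
d₂ = d₁ − σ√T = 0.0738 − 0.2400 = -0.1662 which rounds to -0.17
exp(−rT) = exp(−0.082·1) = 0.9213
N(−d₂) = N(0.17) = 0.5675;  N(−d₁) = N(-0.07) = 0.4721
P = 90·0.9213·0.5675 − 82·0.4721 = 47.0554 − 38.7122 = 8.3432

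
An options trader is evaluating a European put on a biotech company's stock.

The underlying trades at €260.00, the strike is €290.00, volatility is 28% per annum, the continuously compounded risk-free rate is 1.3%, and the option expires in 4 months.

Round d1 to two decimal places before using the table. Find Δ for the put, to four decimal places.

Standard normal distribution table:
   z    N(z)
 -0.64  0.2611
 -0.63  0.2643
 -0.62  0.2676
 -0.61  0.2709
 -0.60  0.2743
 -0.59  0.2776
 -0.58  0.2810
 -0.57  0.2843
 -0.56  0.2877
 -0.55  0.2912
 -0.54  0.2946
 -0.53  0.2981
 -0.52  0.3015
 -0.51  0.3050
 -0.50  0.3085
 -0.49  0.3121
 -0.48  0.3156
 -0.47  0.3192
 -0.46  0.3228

-0.7157

T = 0.3333;  σ√T = 0.1617
d₁ = [ln(260/290) + (0.013 + ½·0.28²)·0.3333] / (σ√T) = (-0.1092 + 0.0174) / 0.1617 = -0.5679 which rounds to -0.57
N(d₁) = N(-0.57) = 0.2843
Δ_put = N(d₁) − 1 = 0.2843 − 1 = -0.7157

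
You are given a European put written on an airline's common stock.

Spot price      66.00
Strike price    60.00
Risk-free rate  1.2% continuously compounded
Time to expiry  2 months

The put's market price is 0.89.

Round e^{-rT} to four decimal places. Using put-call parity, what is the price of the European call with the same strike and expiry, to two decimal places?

7.01

e^(−rT) = e^(−0.012·0.1667) = 0.9980
Put-call parity: C − P = S − K·e^(−rT) = 66 − 60·0.9980 = 66 − 59.8800 = 6.1200
C = P + (C − P) = 0.89 + (6.1200) = 7.0100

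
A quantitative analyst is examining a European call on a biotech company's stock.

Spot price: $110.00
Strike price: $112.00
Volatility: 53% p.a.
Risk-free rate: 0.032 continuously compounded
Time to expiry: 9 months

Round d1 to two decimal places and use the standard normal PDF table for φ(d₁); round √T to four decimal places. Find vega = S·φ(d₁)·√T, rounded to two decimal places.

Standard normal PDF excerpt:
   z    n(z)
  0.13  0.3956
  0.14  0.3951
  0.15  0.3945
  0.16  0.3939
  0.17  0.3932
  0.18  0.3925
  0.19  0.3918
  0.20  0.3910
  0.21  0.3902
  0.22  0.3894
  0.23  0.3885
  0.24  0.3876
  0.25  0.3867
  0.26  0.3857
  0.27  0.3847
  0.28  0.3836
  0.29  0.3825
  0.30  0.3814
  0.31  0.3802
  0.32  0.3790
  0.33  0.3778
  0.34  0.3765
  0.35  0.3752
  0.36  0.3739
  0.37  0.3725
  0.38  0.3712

σ√T = 0.53·√0.75 = 0.4590
d₁ = [ln(110/112) + (0.032 + 0.53²/2)·0.75] / 0.4590 = [-0.0180 + 0.1293] / 0.4590 = 0.2425 ≈ 0.24
√T = √0.75 = 0.8660
φ(d₁) = φ(0.24) = 0.3876
vega = S·φ(d₁)·√T = 110·0.3876·0.8660 = 36.9228

36.92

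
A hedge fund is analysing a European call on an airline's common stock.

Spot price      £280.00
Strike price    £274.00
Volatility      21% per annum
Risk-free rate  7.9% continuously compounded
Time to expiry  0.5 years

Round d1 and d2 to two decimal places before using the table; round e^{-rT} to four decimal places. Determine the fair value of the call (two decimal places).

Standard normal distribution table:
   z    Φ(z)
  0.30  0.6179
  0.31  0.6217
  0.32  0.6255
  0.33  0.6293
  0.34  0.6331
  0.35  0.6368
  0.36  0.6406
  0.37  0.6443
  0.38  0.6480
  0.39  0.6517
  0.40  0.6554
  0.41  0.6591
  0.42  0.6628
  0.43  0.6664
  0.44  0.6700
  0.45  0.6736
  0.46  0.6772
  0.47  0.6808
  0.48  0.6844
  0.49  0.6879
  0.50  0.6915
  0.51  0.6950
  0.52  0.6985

σ√T = 0.21 × 0.7071 = 0.1485
ln(S/K) + (r + σ²/2)T = ln(280/274) + (0.079 + 0.21²/2)·0.5 = 0.0217 + 0.0505 = 0.0722
d₁ = 0.0722 / 0.1485 = 0.4861 ≈ 0.49
d₂ = d₁ − σ√T = 0.4861 − 0.1485 = 0.3376 ≈ 0.34
e^(−rT) = e^(−0.079·0.5) = 0.9613
C = 280·N(0.49) − 274·0.9613·N(0.34) = 280·0.6879 − 274·0.9613·0.6331 = 192.6120 − 166.7561 = 25.8559

£25.86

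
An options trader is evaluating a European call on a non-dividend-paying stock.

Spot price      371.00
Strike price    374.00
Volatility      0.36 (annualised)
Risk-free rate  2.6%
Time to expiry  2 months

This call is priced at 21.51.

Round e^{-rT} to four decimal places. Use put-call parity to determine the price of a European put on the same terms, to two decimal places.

22.90

exp(−rT) = exp(−0.026·0.1667) = 0.9957
Put-call parity: C − P = S − K·e^(−rT) = 371 − 374·0.9957 = 371 − 372.3918 = -1.3918
P = C − (C − P) = 21.51 − (-1.3918) = 22.9018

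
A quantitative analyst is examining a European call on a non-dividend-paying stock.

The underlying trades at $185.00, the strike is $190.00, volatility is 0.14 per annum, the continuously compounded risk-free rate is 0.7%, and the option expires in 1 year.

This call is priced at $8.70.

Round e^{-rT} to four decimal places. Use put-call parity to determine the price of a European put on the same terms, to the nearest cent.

$12.37

exp(−rT) = exp(−0.007·1) = 0.9930
Put-call parity: C − P = S − K·e^(−rT) = 185 − 190·0.9930 = 185 − 188.6700 = -3.6700
P = C − (C − P) = 8.70 − (-3.6700) = 12.3700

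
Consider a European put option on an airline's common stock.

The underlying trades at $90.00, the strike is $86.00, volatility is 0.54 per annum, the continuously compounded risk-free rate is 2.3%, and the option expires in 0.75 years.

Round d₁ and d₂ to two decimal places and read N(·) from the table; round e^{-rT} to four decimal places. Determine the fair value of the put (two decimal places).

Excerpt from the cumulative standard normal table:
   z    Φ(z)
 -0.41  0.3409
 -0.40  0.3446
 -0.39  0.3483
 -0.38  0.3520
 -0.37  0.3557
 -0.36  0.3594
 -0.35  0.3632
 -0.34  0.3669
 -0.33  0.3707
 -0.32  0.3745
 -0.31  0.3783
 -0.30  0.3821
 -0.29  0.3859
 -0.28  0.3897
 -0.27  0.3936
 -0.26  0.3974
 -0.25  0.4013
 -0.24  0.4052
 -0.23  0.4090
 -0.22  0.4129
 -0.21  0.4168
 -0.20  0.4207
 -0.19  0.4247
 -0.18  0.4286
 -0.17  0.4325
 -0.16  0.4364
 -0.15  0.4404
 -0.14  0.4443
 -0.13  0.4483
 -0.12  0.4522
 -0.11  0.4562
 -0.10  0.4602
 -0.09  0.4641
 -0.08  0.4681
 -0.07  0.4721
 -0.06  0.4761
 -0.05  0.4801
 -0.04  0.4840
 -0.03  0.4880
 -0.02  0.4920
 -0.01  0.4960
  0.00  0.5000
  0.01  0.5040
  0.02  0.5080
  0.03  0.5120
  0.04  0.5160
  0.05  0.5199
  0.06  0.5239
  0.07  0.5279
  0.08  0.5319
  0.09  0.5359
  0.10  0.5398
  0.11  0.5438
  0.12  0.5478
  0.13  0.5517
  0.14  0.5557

$13.62

T = 0.75;  σ√T = 0.4677
ln(S/K) + (r + σ²/2)T = ln(90/86) + (0.023 + 0.54²/2)·0.75 = 0.0455 + 0.1266 = 0.1721
d₁ = 0.1721 / 0.4677 = 0.3679 which rounds to 0.37
d₂ = d₁ − σ√T = 0.3679 − 0.4677 = -0.0997 which rounds to -0.10
exp(−rT) = exp(−0.023·0.75) = 0.9829
N(−d₂) = N(0.10) = 0.5398;  N(−d₁) = N(-0.37) = 0.3557
P = 86·0.9829·0.5398 − 90·0.3557 = 45.6290 − 32.0130 = 13.6160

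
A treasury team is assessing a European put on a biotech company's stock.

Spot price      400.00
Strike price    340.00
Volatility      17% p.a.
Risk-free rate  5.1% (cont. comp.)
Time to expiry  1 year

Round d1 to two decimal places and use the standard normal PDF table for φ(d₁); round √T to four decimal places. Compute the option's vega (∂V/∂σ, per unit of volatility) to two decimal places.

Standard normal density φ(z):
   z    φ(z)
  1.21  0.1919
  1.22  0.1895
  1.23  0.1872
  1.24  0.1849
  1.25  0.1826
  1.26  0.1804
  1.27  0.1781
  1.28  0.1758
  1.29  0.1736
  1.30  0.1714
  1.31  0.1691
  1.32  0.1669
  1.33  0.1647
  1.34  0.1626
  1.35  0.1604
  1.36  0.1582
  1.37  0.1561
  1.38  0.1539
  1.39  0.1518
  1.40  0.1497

65.04

σ√T = 0.17·√1 = 0.1700
d₁ = [ln(400/340) + (0.051 + ½·0.17²)·1] / (σ√T) = (0.1625 + 0.0654) / 0.1700 = 1.3410 → 1.34
√T = √1 = 1.0000
φ(d₁) = φ(1.34) = 0.1626
vega = S·φ(d₁)·√T = 400·0.1626·1.0000 = 65.0400
(The call has the same vega.)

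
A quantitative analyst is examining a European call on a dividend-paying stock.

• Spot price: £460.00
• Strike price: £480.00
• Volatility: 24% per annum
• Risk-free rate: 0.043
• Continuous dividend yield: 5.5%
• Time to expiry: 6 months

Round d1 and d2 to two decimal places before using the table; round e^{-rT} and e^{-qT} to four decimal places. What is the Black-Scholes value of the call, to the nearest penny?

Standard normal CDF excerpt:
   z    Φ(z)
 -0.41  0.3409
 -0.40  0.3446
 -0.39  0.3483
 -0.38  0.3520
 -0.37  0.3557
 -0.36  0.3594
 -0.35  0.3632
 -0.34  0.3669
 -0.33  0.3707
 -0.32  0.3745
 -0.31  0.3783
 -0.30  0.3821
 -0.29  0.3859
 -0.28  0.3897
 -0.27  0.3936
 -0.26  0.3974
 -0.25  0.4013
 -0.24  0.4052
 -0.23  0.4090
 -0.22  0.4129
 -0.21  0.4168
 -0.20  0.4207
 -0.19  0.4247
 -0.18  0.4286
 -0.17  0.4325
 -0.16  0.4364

£21.18

σ√T = 0.24·√0.5 = 0.1697
ln(S/K) + (r − q + σ²/2)T = ln(460/480) + (0.043 − 0.055 + 0.24²/2)·0.5 = -0.0426 + 0.0084 = -0.0342
d₁ = -0.0342 / 0.1697 = -0.2013 which rounds to -0.20
d₂ = d₁ − σ√T = -0.2013 − 0.1697 = -0.3710 which rounds to -0.37
exp(−qT) = exp(−0.055·0.5) = 0.9729;  exp(−rT) = exp(−0.043·0.5) = 0.9787
N(d₁) = N(-0.20) = 0.4207;  N(d₂) = N(-0.37) = 0.3557
C = 460·0.9729·0.4207 − 480·0.9787·0.3557 = 188.2776 − 167.0993 = 21.1782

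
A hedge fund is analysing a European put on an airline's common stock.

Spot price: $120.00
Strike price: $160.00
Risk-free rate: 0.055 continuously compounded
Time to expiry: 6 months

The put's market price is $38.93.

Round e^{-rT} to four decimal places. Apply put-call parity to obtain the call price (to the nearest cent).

exp(−rT) = exp(−0.055·0.5) = 0.9729
Put-call parity: C − P = S − K·e^(−rT) = 120 − 160·0.9729 = 120 − 155.6640 = -35.6640
C = P + (C − P) = 38.93 + (-35.6640) = 3.2660

$3.27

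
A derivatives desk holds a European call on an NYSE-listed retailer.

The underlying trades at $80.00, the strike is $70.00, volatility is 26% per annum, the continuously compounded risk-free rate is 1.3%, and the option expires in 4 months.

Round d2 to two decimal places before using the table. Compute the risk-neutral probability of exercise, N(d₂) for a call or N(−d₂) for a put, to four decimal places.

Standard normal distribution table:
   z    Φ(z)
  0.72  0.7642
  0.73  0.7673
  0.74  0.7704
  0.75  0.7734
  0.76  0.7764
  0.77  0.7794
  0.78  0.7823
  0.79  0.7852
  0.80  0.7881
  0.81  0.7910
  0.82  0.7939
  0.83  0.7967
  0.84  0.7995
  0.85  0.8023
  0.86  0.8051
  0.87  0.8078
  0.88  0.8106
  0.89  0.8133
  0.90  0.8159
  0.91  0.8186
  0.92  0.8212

σ√T = 0.26·√0.3333 = 0.1501
d₁ = [ln(80/70) + (0.013 + ½·0.26²)·0.3333] / (σ√T) = (0.1335 + 0.0156) / 0.1501 = 0.9935 which rounds to 0.99
d₂ = 0.9935 − 0.1501 = 0.8434 which rounds to 0.84
Risk-neutral Pr[S_T > K] = N(d₂) = N(0.84) = 0.7995

0.7995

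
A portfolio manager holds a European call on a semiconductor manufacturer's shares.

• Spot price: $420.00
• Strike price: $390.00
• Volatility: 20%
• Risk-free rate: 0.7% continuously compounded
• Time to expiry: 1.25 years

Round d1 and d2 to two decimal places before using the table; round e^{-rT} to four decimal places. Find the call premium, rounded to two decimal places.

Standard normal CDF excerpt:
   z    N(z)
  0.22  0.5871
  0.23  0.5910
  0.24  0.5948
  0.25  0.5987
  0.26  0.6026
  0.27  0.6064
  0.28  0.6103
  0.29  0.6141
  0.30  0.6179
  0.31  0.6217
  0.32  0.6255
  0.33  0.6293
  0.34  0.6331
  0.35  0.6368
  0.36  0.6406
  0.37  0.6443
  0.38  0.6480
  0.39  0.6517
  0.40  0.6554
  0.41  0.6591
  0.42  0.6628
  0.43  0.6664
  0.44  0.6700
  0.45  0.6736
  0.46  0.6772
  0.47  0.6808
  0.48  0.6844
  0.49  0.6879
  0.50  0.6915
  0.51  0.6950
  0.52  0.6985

$54.48

σ√T = 0.2 × 1.1180 = 0.2236
d₁ = [ln(420/390) + (0.007 + 0.2²/2)·1.25] / 0.2236 = [0.0741 + 0.0338] / 0.2236 = 0.4824 which rounds to 0.48
d₂ = d₁ − σ√T = 0.4824 − 0.2236 = 0.2587 which rounds to 0.26
e^(−rT) = e^(−0.007·1.25) = 0.9913
C = 420·N(0.48) − 390·0.9913·N(0.26) = 420·0.6844 − 390·0.9913·0.6026 = 287.4480 − 232.9694 = 54.4786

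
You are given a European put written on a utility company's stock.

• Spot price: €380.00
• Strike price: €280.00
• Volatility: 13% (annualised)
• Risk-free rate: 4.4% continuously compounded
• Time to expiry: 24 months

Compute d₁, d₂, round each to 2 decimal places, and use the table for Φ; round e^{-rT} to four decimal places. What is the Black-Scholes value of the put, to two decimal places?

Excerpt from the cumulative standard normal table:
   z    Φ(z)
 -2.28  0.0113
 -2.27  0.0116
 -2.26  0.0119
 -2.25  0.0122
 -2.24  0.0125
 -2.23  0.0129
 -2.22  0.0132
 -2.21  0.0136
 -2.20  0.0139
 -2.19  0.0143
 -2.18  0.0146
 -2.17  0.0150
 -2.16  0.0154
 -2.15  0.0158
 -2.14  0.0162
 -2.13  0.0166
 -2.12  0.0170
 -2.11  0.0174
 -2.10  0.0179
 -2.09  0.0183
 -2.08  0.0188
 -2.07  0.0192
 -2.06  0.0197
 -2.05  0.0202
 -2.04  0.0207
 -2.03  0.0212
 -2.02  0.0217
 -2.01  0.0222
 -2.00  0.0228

σ√T = 0.13 × 1.4142 = 0.1838
d₁ = [ln(380/280) + (0.044 + ½·0.13²)·2] / (σ√T) = (0.3054 + 0.1049) / 0.1838 = 2.2316 ⇒ 2.23
d₂ = 2.2316 − 0.1838 = 2.0478 ⇒ 2.05
e^(−rT) = e^(−0.044·2) = 0.9158
P = 280·0.9158·N(-2.05) − 380·N(-2.23) = 280·0.9158·0.0202 − 380·0.0129 = 5.1798 − 4.9020 = 0.2778

€0.28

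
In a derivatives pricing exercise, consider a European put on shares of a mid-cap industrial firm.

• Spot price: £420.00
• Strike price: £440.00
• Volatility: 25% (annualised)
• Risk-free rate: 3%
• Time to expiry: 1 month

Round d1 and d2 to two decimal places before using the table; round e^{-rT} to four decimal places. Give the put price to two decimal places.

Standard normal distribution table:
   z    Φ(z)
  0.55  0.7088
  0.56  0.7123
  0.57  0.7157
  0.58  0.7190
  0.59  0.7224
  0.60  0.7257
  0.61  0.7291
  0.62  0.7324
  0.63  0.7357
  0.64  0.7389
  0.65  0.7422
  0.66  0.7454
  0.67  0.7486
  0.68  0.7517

£25.16

σ√T = 0.25·√0.08333 = 0.0722
d₁ = [ln(420/440) + (0.03 + ½·0.25²)·0.08333] / (σ√T) = (-0.0465 + 0.0051) / 0.0722 = -0.5739 ≈ -0.57
d₂ = -0.5739 − 0.0722 = -0.6460 ≈ -0.65
exp(−rT) = exp(−0.03·0.08333) = 0.9975
N(−d₂) = N(0.65) = 0.7422;  N(−d₁) = N(0.57) = 0.7157
P = 440·0.9975·0.7422 − 420·0.7157 = 325.7516 − 300.5940 = 25.1576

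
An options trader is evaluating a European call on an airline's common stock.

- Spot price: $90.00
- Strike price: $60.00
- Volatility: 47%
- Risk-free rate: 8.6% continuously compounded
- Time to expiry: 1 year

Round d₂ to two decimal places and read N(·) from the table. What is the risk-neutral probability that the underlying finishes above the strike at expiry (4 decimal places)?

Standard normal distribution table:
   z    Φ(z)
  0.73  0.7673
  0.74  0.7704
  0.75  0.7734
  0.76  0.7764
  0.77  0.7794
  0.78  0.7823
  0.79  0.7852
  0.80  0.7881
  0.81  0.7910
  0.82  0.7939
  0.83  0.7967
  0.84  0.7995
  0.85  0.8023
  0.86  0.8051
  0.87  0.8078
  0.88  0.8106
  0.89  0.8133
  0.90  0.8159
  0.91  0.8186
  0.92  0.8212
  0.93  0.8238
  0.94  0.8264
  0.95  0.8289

0.7910

σ√T = 0.47 × 1.0000 = 0.4700
d₁ = [ln(90/60) + (0.086 + ½·0.47²)·1] / (σ√T) = (0.4055 + 0.1964) / 0.4700 = 1.2807 which rounds to 1.28
d₂ = 1.2807 − 0.4700 = 0.8107 which rounds to 0.81
Risk-neutral Pr[S_T > K] = N(d₂) = N(0.81) = 0.7910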